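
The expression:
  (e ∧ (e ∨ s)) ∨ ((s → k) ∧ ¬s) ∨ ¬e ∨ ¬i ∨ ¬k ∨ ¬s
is always true.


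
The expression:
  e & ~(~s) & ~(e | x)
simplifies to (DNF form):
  False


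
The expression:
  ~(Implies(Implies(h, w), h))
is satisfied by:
  {h: False}


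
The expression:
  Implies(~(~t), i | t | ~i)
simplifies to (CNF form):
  True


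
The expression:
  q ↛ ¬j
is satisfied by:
  {j: True, q: True}


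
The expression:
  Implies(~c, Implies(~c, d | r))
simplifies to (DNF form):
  c | d | r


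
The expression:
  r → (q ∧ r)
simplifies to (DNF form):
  q ∨ ¬r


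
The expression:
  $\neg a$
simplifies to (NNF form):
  $\neg a$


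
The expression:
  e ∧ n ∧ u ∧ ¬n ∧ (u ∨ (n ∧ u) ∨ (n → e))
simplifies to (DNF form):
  False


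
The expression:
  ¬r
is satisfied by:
  {r: False}


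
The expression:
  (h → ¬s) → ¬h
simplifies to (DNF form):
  s ∨ ¬h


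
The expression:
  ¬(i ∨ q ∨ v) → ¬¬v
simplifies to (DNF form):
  i ∨ q ∨ v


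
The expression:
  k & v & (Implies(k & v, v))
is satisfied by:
  {k: True, v: True}


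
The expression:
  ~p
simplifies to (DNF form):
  ~p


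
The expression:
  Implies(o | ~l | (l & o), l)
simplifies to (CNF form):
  l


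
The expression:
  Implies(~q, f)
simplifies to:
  f | q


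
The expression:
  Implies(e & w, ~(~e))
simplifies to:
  True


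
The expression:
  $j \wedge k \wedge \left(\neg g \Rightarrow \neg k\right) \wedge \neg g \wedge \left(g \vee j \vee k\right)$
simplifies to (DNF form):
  $\text{False}$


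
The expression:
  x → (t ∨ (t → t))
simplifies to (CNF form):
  True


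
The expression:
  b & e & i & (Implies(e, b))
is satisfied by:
  {i: True, e: True, b: True}


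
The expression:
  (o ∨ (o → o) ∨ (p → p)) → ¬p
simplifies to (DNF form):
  ¬p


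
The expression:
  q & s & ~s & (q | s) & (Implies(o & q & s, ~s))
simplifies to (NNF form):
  False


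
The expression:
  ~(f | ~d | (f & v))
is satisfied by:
  {d: True, f: False}


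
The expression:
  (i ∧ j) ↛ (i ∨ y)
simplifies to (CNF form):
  False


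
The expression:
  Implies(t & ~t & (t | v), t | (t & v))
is always true.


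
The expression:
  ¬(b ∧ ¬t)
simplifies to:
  t ∨ ¬b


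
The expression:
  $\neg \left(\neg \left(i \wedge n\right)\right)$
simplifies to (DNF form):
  $i \wedge n$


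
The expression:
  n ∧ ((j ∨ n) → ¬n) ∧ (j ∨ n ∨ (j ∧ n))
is never true.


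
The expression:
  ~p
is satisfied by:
  {p: False}


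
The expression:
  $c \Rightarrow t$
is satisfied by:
  {t: True, c: False}
  {c: False, t: False}
  {c: True, t: True}


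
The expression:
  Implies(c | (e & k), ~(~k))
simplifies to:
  k | ~c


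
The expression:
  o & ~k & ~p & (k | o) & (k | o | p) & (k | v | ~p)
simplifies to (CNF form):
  o & ~k & ~p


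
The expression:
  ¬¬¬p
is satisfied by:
  {p: False}


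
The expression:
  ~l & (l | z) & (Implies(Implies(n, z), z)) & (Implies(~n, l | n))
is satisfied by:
  {z: True, n: True, l: False}


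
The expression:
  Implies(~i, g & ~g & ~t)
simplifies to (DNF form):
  i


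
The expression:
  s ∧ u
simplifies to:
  s ∧ u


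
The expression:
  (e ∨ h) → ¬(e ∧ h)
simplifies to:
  ¬e ∨ ¬h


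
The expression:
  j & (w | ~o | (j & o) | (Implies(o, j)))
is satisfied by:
  {j: True}


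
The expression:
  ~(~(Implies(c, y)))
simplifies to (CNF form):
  y | ~c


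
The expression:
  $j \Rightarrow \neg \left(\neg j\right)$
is always true.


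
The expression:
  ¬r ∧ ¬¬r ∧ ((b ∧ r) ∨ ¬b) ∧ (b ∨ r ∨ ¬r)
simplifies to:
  False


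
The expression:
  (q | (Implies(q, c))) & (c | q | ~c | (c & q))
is always true.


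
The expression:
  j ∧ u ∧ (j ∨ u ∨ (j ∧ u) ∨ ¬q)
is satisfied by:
  {j: True, u: True}


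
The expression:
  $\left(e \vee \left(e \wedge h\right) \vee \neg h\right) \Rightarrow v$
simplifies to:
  $v \vee \left(h \wedge \neg e\right)$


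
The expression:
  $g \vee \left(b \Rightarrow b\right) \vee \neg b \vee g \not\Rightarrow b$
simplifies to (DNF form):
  $\text{True}$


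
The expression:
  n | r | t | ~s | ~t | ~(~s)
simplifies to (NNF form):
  True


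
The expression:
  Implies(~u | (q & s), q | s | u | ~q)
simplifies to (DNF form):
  True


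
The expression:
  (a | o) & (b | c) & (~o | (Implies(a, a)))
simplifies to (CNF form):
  (a | o) & (b | c) & (a | b | c) & (a | b | o) & (a | c | o) & (b | c | o) & (a | b | c | o)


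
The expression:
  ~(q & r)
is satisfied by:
  {q: False, r: False}
  {r: True, q: False}
  {q: True, r: False}


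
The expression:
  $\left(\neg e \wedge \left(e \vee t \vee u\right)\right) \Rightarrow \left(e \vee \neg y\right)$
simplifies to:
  $e \vee \left(\neg t \wedge \neg u\right) \vee \neg y$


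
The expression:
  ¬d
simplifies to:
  ¬d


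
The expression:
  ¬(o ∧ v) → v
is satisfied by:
  {v: True}


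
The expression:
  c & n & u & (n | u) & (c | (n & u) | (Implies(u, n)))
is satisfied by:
  {c: True, u: True, n: True}


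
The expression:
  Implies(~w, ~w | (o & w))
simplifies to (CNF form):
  True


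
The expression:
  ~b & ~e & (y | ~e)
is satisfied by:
  {e: False, b: False}


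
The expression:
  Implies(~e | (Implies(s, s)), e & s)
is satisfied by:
  {e: True, s: True}


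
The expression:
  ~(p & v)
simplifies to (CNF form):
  ~p | ~v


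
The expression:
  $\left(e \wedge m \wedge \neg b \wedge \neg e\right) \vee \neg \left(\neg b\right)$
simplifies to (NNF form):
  $b$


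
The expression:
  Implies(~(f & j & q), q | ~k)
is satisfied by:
  {q: True, k: False}
  {k: False, q: False}
  {k: True, q: True}


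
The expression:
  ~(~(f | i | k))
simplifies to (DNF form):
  f | i | k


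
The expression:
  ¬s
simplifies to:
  ¬s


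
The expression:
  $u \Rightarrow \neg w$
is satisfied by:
  {w: False, u: False}
  {u: True, w: False}
  {w: True, u: False}


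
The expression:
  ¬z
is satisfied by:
  {z: False}


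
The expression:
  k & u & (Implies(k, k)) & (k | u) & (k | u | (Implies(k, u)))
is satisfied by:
  {u: True, k: True}


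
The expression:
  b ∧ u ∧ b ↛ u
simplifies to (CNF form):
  False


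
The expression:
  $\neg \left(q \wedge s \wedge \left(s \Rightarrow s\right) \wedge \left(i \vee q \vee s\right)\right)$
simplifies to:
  $\neg q \vee \neg s$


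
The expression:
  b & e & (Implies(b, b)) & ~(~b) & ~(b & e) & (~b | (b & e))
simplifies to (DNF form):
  False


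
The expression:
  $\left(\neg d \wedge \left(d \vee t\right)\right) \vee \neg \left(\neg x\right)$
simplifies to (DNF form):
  $x \vee \left(t \wedge \neg d\right)$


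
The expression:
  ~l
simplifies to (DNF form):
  ~l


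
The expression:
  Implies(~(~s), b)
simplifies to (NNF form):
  b | ~s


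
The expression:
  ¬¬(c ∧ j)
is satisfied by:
  {c: True, j: True}


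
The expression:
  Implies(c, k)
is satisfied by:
  {k: True, c: False}
  {c: False, k: False}
  {c: True, k: True}


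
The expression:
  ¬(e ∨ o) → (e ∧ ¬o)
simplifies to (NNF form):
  e ∨ o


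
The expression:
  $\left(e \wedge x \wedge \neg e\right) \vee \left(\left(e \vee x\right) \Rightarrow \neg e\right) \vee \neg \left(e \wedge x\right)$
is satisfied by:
  {e: False, x: False}
  {x: True, e: False}
  {e: True, x: False}


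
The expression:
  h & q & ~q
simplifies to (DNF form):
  False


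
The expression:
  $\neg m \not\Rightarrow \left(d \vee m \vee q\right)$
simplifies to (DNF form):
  $\neg d \wedge \neg m \wedge \neg q$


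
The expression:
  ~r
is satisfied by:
  {r: False}


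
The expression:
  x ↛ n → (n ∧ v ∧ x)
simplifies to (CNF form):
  n ∨ ¬x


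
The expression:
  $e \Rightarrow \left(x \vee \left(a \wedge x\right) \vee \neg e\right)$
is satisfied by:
  {x: True, e: False}
  {e: False, x: False}
  {e: True, x: True}


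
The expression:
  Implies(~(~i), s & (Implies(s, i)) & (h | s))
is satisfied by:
  {s: True, i: False}
  {i: False, s: False}
  {i: True, s: True}


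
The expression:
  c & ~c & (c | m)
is never true.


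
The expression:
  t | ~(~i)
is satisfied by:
  {i: True, t: True}
  {i: True, t: False}
  {t: True, i: False}


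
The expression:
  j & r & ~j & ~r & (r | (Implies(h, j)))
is never true.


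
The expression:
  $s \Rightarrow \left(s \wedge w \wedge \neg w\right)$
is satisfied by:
  {s: False}


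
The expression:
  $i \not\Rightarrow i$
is never true.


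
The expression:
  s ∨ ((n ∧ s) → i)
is always true.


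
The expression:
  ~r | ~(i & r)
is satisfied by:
  {i: False, r: False}
  {r: True, i: False}
  {i: True, r: False}


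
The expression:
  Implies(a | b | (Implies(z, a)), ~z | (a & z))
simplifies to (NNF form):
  a | ~b | ~z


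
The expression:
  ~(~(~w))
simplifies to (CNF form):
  ~w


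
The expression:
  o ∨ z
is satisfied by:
  {o: True, z: True}
  {o: True, z: False}
  {z: True, o: False}


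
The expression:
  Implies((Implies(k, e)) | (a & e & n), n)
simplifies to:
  n | (k & ~e)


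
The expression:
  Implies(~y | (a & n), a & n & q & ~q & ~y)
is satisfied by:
  {y: True, n: False, a: False}
  {y: True, a: True, n: False}
  {y: True, n: True, a: False}


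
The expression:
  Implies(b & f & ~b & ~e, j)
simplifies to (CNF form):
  True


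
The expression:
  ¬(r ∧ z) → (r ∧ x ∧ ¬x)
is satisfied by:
  {r: True, z: True}


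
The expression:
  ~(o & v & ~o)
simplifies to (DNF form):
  True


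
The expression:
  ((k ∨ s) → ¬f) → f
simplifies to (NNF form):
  f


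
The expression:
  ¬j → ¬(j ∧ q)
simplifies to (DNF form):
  True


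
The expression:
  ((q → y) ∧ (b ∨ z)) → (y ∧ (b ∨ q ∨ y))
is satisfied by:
  {y: True, q: True, b: False, z: False}
  {y: True, q: True, z: True, b: False}
  {y: True, q: True, b: True, z: False}
  {y: True, q: True, z: True, b: True}
  {y: True, b: False, z: False, q: False}
  {y: True, z: True, b: False, q: False}
  {y: True, b: True, z: False, q: False}
  {y: True, z: True, b: True, q: False}
  {q: True, b: False, z: False, y: False}
  {z: True, q: True, b: False, y: False}
  {q: True, b: True, z: False, y: False}
  {z: True, q: True, b: True, y: False}
  {q: False, b: False, z: False, y: False}


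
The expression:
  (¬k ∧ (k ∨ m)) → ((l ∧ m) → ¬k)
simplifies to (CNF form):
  True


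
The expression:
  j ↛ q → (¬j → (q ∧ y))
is always true.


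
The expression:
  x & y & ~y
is never true.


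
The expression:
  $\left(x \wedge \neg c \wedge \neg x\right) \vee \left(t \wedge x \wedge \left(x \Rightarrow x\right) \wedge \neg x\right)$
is never true.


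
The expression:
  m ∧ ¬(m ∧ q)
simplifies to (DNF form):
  m ∧ ¬q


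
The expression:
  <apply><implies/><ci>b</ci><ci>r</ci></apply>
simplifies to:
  <apply><or/><ci>r</ci><apply><not/><ci>b</ci></apply></apply>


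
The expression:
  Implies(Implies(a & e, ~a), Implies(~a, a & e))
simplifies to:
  a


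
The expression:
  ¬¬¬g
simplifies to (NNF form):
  ¬g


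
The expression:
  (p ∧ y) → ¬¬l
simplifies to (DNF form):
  l ∨ ¬p ∨ ¬y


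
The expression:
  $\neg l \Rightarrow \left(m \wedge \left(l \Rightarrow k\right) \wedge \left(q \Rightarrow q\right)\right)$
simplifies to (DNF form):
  $l \vee m$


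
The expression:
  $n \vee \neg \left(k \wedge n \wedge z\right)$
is always true.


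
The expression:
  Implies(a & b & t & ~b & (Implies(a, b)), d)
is always true.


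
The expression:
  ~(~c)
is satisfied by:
  {c: True}


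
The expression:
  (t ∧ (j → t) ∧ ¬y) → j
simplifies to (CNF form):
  j ∨ y ∨ ¬t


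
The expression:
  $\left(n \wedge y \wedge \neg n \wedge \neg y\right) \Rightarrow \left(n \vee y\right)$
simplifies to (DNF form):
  $\text{True}$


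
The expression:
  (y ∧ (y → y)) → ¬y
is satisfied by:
  {y: False}


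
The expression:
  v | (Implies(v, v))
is always true.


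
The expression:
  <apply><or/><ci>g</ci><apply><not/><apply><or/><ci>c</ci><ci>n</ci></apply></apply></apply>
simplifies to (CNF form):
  <apply><and/><apply><or/><ci>g</ci><apply><not/><ci>c</ci></apply></apply><apply><or/><ci>g</ci><apply><not/><ci>n</ci></apply></apply></apply>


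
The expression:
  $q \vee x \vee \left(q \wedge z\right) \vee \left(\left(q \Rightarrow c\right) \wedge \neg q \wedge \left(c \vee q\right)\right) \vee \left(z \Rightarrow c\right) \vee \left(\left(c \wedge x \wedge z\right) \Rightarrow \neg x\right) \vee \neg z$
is always true.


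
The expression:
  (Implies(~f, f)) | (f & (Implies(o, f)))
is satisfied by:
  {f: True}


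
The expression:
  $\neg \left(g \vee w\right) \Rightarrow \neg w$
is always true.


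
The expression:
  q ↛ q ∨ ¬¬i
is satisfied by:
  {i: True}


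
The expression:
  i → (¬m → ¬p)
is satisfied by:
  {m: True, p: False, i: False}
  {p: False, i: False, m: False}
  {i: True, m: True, p: False}
  {i: True, p: False, m: False}
  {m: True, p: True, i: False}
  {p: True, m: False, i: False}
  {i: True, p: True, m: True}


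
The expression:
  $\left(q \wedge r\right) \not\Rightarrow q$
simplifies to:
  $\text{False}$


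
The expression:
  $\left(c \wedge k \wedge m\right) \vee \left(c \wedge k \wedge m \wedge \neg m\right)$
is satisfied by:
  {c: True, m: True, k: True}


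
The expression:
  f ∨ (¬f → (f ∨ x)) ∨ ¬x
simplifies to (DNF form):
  True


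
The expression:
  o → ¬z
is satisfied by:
  {o: False, z: False}
  {z: True, o: False}
  {o: True, z: False}


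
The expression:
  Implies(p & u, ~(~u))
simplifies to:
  True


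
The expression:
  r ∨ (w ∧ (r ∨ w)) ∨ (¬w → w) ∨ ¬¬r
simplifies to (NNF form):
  r ∨ w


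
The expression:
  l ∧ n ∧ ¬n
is never true.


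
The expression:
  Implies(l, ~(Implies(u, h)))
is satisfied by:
  {u: True, l: False, h: False}
  {u: False, l: False, h: False}
  {h: True, u: True, l: False}
  {h: True, u: False, l: False}
  {l: True, u: True, h: False}


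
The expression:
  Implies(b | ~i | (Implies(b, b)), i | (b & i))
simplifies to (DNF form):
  i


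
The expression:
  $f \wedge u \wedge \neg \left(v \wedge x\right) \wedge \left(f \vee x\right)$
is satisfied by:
  {u: True, f: True, v: False, x: False}
  {u: True, f: True, x: True, v: False}
  {u: True, f: True, v: True, x: False}


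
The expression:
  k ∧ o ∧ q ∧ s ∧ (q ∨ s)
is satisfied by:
  {s: True, o: True, q: True, k: True}


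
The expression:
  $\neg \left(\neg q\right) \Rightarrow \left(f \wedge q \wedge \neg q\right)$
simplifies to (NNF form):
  $\neg q$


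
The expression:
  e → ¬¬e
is always true.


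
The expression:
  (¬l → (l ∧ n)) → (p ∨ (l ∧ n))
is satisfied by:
  {n: True, p: True, l: False}
  {n: True, l: False, p: False}
  {p: True, l: False, n: False}
  {p: False, l: False, n: False}
  {n: True, p: True, l: True}
  {n: True, l: True, p: False}
  {p: True, l: True, n: False}


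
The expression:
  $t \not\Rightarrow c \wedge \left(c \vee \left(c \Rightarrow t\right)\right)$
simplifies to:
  $t \wedge \neg c$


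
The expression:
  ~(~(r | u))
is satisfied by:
  {r: True, u: True}
  {r: True, u: False}
  {u: True, r: False}


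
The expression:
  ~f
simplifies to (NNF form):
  ~f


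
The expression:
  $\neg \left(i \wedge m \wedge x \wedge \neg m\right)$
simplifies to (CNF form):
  $\text{True}$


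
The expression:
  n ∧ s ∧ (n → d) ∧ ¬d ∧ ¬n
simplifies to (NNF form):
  False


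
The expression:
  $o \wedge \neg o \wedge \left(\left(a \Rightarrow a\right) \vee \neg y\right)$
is never true.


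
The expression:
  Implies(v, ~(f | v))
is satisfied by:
  {v: False}


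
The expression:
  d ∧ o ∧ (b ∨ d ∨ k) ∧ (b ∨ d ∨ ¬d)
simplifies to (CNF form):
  d ∧ o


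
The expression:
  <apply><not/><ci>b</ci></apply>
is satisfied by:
  {b: False}


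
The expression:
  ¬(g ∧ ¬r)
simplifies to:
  r ∨ ¬g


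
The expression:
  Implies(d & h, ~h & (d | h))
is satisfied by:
  {h: False, d: False}
  {d: True, h: False}
  {h: True, d: False}


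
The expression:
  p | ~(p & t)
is always true.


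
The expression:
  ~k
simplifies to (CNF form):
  ~k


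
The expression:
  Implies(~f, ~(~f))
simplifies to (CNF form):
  f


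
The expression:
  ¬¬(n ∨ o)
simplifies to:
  n ∨ o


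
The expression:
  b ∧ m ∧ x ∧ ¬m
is never true.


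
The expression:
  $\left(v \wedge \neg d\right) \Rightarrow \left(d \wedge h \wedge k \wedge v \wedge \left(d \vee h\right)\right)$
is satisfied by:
  {d: True, v: False}
  {v: False, d: False}
  {v: True, d: True}


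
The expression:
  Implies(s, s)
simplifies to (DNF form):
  True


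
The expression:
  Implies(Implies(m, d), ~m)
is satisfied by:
  {m: False, d: False}
  {d: True, m: False}
  {m: True, d: False}


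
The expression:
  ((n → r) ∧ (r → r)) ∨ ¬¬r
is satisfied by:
  {r: True, n: False}
  {n: False, r: False}
  {n: True, r: True}


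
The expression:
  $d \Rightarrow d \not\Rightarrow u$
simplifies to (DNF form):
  $\neg d \vee \neg u$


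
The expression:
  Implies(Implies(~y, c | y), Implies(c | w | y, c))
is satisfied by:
  {c: True, y: False}
  {y: False, c: False}
  {y: True, c: True}


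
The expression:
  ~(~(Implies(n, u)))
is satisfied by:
  {u: True, n: False}
  {n: False, u: False}
  {n: True, u: True}


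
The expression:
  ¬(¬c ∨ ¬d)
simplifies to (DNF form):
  c ∧ d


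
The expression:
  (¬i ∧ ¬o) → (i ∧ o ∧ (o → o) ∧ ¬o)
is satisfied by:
  {i: True, o: True}
  {i: True, o: False}
  {o: True, i: False}


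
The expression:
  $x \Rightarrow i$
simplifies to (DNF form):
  $i \vee \neg x$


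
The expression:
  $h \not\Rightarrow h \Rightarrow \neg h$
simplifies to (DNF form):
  $\text{True}$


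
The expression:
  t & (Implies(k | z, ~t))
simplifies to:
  t & ~k & ~z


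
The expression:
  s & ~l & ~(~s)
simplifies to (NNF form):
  s & ~l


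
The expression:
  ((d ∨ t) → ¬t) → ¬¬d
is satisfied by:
  {d: True, t: True}
  {d: True, t: False}
  {t: True, d: False}


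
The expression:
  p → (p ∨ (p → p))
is always true.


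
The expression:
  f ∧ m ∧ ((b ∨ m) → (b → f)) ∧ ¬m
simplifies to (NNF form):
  False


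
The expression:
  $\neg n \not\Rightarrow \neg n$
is never true.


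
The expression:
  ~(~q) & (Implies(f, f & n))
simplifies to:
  q & (n | ~f)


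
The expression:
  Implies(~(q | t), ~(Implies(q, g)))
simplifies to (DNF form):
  q | t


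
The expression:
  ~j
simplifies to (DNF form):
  ~j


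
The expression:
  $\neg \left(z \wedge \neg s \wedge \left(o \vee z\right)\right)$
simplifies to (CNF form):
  $s \vee \neg z$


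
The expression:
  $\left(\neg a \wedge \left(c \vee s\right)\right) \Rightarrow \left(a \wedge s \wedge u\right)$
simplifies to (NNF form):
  $a \vee \left(\neg c \wedge \neg s\right)$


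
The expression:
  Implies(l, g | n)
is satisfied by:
  {n: True, g: True, l: False}
  {n: True, l: False, g: False}
  {g: True, l: False, n: False}
  {g: False, l: False, n: False}
  {n: True, g: True, l: True}
  {n: True, l: True, g: False}
  {g: True, l: True, n: False}


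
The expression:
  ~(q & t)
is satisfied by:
  {t: False, q: False}
  {q: True, t: False}
  {t: True, q: False}


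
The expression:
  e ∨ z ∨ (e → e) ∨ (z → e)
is always true.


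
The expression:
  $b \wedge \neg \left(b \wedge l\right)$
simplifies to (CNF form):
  $b \wedge \neg l$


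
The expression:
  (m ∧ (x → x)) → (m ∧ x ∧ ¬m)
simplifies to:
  ¬m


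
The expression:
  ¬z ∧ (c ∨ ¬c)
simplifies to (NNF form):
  ¬z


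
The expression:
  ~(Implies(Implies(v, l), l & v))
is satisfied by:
  {v: False}


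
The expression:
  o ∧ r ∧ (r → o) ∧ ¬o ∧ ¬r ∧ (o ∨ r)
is never true.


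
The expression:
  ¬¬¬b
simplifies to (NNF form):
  ¬b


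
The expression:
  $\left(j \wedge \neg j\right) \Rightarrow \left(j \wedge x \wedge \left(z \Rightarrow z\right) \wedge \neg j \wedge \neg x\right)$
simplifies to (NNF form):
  $\text{True}$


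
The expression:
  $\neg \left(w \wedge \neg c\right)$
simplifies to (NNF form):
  $c \vee \neg w$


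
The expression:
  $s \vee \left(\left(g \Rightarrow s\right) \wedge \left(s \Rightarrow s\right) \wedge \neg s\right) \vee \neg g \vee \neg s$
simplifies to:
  $\text{True}$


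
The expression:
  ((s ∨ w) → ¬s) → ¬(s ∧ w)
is always true.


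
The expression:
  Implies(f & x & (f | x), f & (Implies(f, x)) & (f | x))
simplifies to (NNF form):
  True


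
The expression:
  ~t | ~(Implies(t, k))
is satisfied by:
  {k: False, t: False}
  {t: True, k: False}
  {k: True, t: False}


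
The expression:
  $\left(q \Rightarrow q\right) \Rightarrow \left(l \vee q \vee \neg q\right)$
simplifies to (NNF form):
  $\text{True}$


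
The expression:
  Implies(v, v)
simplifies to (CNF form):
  True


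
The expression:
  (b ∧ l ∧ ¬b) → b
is always true.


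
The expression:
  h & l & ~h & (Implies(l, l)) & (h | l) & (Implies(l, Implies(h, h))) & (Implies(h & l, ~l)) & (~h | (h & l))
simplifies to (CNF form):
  False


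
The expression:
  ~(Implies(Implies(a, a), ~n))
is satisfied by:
  {n: True}


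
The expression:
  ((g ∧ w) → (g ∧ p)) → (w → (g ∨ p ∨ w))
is always true.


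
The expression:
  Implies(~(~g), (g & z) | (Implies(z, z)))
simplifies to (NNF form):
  True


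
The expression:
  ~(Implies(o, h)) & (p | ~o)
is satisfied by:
  {p: True, o: True, h: False}


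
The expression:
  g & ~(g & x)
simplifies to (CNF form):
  g & ~x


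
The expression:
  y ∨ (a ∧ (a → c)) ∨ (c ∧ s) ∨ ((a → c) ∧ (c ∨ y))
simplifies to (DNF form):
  c ∨ y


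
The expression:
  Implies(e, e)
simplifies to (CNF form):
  True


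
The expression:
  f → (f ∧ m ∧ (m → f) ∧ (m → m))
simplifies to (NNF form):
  m ∨ ¬f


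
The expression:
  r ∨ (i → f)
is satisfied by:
  {r: True, f: True, i: False}
  {r: True, f: False, i: False}
  {f: True, r: False, i: False}
  {r: False, f: False, i: False}
  {r: True, i: True, f: True}
  {r: True, i: True, f: False}
  {i: True, f: True, r: False}


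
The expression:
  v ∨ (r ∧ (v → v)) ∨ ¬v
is always true.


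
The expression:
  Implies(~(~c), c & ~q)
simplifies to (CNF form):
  ~c | ~q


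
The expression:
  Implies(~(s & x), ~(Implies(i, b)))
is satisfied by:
  {s: True, i: True, x: True, b: False}
  {s: True, i: True, x: False, b: False}
  {s: True, x: True, i: False, b: False}
  {i: True, x: True, s: False, b: False}
  {i: True, s: False, x: False, b: False}
  {b: True, s: True, i: True, x: True}
  {b: True, s: True, x: True, i: False}


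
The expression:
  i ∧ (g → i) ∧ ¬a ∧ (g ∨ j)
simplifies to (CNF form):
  i ∧ ¬a ∧ (g ∨ j)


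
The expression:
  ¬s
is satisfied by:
  {s: False}


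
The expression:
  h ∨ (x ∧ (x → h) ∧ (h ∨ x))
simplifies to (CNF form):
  h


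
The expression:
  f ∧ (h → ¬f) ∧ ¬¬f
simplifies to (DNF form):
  f ∧ ¬h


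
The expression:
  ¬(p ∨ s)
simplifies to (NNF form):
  ¬p ∧ ¬s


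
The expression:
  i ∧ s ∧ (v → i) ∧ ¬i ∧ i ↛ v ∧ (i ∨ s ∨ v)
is never true.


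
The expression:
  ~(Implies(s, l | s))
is never true.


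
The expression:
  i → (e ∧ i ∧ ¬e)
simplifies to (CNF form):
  ¬i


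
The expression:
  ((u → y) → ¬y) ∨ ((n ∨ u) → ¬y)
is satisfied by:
  {u: False, y: False, n: False}
  {n: True, u: False, y: False}
  {u: True, n: False, y: False}
  {n: True, u: True, y: False}
  {y: True, n: False, u: False}


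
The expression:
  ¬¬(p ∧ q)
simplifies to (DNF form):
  p ∧ q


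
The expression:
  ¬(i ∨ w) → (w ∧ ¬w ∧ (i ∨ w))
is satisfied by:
  {i: True, w: True}
  {i: True, w: False}
  {w: True, i: False}


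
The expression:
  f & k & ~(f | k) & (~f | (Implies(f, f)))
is never true.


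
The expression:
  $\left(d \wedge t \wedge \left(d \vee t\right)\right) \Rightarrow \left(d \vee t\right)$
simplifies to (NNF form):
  $\text{True}$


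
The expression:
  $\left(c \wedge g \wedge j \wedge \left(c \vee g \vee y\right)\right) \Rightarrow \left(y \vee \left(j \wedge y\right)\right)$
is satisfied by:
  {y: True, g: False, c: False, j: False}
  {y: False, g: False, c: False, j: False}
  {j: True, y: True, g: False, c: False}
  {j: True, y: False, g: False, c: False}
  {y: True, c: True, j: False, g: False}
  {c: True, j: False, g: False, y: False}
  {j: True, c: True, y: True, g: False}
  {j: True, c: True, y: False, g: False}
  {y: True, g: True, j: False, c: False}
  {g: True, j: False, c: False, y: False}
  {y: True, j: True, g: True, c: False}
  {j: True, g: True, y: False, c: False}
  {y: True, c: True, g: True, j: False}
  {c: True, g: True, j: False, y: False}
  {j: True, c: True, g: True, y: True}


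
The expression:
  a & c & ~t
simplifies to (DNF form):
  a & c & ~t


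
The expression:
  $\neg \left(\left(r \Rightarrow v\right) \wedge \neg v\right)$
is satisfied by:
  {r: True, v: True}
  {r: True, v: False}
  {v: True, r: False}


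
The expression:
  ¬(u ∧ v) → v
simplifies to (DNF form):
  v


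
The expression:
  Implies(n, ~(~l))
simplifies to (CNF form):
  l | ~n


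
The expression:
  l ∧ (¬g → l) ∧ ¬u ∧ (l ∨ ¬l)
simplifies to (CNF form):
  l ∧ ¬u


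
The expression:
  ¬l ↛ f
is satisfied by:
  {f: True, l: False}
  {l: False, f: False}
  {l: True, f: True}


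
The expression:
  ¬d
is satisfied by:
  {d: False}


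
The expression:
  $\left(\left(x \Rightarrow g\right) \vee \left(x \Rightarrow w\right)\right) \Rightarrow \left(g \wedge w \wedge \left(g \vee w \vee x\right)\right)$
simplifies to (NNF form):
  $\left(g \vee x\right) \wedge \left(g \vee \neg w\right) \wedge \left(w \vee \neg g\right)$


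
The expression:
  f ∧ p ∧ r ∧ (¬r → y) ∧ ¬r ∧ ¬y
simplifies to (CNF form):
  False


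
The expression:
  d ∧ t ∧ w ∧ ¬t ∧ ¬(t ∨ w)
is never true.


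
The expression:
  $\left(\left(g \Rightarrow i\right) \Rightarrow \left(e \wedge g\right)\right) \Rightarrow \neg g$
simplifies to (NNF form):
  $\left(i \wedge \neg e\right) \vee \neg g$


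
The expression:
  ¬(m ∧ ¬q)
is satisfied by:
  {q: True, m: False}
  {m: False, q: False}
  {m: True, q: True}


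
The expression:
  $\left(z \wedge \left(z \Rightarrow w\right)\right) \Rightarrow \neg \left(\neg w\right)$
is always true.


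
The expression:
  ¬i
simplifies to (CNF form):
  ¬i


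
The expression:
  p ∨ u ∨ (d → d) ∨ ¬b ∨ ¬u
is always true.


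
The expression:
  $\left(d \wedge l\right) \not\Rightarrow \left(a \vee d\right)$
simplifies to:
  $\text{False}$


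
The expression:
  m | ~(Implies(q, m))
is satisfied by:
  {q: True, m: True}
  {q: True, m: False}
  {m: True, q: False}


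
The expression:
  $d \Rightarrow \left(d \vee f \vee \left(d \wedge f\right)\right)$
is always true.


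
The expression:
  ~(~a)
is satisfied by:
  {a: True}


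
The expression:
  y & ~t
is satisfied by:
  {y: True, t: False}


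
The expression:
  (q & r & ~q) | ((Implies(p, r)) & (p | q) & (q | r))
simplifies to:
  (p & r) | (q & ~p)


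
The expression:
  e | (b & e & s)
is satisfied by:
  {e: True}


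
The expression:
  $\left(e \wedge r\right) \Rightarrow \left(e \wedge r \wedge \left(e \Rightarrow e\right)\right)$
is always true.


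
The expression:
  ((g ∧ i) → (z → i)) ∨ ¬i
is always true.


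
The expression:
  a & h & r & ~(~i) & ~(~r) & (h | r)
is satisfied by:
  {r: True, i: True, h: True, a: True}


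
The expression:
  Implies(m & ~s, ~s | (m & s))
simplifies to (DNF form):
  True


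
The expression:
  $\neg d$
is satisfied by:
  {d: False}


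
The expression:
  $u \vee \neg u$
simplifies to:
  $\text{True}$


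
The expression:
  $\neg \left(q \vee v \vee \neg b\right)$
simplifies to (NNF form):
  $b \wedge \neg q \wedge \neg v$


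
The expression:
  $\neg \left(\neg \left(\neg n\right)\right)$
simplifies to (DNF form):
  $\neg n$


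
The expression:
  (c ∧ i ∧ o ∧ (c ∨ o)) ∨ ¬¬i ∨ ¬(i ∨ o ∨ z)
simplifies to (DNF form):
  i ∨ (¬o ∧ ¬z)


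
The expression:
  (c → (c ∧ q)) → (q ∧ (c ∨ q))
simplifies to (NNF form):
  c ∨ q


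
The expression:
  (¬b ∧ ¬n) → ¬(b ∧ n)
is always true.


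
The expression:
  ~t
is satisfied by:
  {t: False}


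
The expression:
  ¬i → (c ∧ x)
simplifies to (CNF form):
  (c ∨ i) ∧ (i ∨ x)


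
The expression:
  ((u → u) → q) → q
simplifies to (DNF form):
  True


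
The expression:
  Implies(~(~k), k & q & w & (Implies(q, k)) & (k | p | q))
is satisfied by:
  {w: True, q: True, k: False}
  {w: True, q: False, k: False}
  {q: True, w: False, k: False}
  {w: False, q: False, k: False}
  {w: True, k: True, q: True}


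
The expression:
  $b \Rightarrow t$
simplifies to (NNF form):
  $t \vee \neg b$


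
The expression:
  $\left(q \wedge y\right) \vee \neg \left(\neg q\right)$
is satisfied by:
  {q: True}


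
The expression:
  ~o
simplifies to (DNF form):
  ~o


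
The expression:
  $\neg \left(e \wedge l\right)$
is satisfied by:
  {l: False, e: False}
  {e: True, l: False}
  {l: True, e: False}


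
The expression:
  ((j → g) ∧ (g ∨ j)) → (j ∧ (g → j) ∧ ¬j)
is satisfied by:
  {g: False}


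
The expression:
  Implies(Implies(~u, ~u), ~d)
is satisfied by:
  {d: False}


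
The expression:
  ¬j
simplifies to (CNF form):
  ¬j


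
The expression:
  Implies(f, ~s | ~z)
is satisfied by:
  {s: False, z: False, f: False}
  {f: True, s: False, z: False}
  {z: True, s: False, f: False}
  {f: True, z: True, s: False}
  {s: True, f: False, z: False}
  {f: True, s: True, z: False}
  {z: True, s: True, f: False}


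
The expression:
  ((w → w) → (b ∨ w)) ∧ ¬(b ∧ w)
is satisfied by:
  {b: True, w: False}
  {w: True, b: False}


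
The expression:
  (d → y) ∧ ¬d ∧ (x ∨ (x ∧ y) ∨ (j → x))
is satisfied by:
  {x: True, d: False, j: False}
  {d: False, j: False, x: False}
  {j: True, x: True, d: False}


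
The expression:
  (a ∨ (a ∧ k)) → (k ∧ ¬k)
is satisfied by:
  {a: False}


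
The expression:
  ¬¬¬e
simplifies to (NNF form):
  ¬e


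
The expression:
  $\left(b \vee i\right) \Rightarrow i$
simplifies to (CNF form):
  $i \vee \neg b$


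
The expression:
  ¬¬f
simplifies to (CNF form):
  f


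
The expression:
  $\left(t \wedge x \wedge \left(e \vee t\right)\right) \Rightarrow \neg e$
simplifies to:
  $\neg e \vee \neg t \vee \neg x$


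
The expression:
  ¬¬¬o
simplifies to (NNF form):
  ¬o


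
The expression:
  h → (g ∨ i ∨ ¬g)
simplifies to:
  True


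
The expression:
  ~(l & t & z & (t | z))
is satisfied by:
  {l: False, t: False, z: False}
  {z: True, l: False, t: False}
  {t: True, l: False, z: False}
  {z: True, t: True, l: False}
  {l: True, z: False, t: False}
  {z: True, l: True, t: False}
  {t: True, l: True, z: False}


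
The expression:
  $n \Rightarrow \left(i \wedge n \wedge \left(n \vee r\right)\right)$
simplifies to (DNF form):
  $i \vee \neg n$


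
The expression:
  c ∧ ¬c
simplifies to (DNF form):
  False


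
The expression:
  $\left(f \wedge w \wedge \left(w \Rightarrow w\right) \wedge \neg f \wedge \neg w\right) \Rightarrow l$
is always true.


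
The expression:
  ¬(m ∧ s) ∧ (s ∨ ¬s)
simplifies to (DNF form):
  ¬m ∨ ¬s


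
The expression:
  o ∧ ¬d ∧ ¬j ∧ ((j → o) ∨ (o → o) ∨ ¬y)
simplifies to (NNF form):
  o ∧ ¬d ∧ ¬j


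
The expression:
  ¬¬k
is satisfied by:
  {k: True}


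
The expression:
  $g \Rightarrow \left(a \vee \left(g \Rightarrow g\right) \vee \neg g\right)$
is always true.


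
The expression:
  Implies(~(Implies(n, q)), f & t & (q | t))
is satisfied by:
  {q: True, f: True, t: True, n: False}
  {q: True, f: True, t: False, n: False}
  {q: True, t: True, f: False, n: False}
  {q: True, t: False, f: False, n: False}
  {f: True, t: True, q: False, n: False}
  {f: True, t: False, q: False, n: False}
  {t: True, q: False, f: False, n: False}
  {t: False, q: False, f: False, n: False}
  {n: True, q: True, f: True, t: True}
  {n: True, q: True, f: True, t: False}
  {n: True, q: True, t: True, f: False}
  {n: True, q: True, t: False, f: False}
  {n: True, f: True, t: True, q: False}


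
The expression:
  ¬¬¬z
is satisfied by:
  {z: False}


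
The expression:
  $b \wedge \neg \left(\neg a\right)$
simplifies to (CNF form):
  $a \wedge b$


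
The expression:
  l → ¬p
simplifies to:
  ¬l ∨ ¬p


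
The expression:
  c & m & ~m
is never true.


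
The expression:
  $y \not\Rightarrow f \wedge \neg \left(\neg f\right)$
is never true.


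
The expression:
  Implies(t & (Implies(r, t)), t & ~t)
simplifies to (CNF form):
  ~t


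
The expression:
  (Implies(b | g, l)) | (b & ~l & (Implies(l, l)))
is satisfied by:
  {b: True, l: True, g: False}
  {b: True, g: False, l: False}
  {l: True, g: False, b: False}
  {l: False, g: False, b: False}
  {b: True, l: True, g: True}
  {b: True, g: True, l: False}
  {l: True, g: True, b: False}


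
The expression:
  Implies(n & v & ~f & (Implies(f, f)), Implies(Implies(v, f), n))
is always true.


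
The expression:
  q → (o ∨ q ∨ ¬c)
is always true.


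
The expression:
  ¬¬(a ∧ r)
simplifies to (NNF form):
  a ∧ r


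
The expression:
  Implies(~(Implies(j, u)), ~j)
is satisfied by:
  {u: True, j: False}
  {j: False, u: False}
  {j: True, u: True}


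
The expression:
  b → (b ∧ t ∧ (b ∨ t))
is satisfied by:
  {t: True, b: False}
  {b: False, t: False}
  {b: True, t: True}


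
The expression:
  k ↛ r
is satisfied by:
  {k: True, r: False}


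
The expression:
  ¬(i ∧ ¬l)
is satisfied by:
  {l: True, i: False}
  {i: False, l: False}
  {i: True, l: True}


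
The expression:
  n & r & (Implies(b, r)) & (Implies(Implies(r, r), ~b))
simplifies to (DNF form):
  n & r & ~b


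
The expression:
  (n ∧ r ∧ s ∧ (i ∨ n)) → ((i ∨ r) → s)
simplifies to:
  True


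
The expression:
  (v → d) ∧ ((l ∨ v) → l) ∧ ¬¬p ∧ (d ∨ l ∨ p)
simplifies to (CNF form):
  p ∧ (d ∨ ¬v) ∧ (l ∨ ¬v)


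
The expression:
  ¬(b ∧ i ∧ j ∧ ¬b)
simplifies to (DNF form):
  True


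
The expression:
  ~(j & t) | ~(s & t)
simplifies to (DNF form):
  ~j | ~s | ~t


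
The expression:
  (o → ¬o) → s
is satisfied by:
  {o: True, s: True}
  {o: True, s: False}
  {s: True, o: False}


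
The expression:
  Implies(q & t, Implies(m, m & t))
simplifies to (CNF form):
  True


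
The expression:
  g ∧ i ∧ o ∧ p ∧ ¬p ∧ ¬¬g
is never true.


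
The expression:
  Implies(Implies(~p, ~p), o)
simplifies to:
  o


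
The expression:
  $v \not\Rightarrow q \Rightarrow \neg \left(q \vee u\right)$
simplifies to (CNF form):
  $q \vee \neg u \vee \neg v$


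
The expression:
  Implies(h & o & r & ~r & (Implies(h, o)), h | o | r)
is always true.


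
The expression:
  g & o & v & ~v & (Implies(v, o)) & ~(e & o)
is never true.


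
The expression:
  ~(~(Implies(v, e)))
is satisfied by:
  {e: True, v: False}
  {v: False, e: False}
  {v: True, e: True}


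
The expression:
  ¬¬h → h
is always true.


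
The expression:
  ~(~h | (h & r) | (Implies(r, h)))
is never true.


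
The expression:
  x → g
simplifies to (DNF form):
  g ∨ ¬x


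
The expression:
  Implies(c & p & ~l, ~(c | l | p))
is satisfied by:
  {l: True, p: False, c: False}
  {p: False, c: False, l: False}
  {l: True, c: True, p: False}
  {c: True, p: False, l: False}
  {l: True, p: True, c: False}
  {p: True, l: False, c: False}
  {l: True, c: True, p: True}


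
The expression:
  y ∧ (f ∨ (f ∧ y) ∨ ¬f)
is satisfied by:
  {y: True}


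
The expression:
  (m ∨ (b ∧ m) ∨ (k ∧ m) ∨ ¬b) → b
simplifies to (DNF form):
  b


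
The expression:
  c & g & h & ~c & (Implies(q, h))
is never true.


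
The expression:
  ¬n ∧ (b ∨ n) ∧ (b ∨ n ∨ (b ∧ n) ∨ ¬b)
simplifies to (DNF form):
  b ∧ ¬n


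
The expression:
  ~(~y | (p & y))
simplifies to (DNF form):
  y & ~p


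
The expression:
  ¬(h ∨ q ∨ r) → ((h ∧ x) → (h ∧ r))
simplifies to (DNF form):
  True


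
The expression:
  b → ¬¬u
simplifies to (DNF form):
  u ∨ ¬b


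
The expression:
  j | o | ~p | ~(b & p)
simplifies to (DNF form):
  j | o | ~b | ~p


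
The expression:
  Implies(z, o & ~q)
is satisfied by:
  {o: True, z: False, q: False}
  {o: False, z: False, q: False}
  {q: True, o: True, z: False}
  {q: True, o: False, z: False}
  {z: True, o: True, q: False}


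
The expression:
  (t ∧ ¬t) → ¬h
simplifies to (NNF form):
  True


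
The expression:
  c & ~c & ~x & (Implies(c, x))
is never true.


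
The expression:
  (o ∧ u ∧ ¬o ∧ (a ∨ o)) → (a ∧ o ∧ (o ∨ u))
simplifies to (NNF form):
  True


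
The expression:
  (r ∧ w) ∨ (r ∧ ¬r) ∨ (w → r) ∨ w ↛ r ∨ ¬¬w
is always true.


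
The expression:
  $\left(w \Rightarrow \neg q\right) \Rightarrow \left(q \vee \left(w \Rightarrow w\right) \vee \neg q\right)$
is always true.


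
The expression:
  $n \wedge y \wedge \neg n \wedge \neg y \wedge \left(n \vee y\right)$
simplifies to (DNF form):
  $\text{False}$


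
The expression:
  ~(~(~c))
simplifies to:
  ~c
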